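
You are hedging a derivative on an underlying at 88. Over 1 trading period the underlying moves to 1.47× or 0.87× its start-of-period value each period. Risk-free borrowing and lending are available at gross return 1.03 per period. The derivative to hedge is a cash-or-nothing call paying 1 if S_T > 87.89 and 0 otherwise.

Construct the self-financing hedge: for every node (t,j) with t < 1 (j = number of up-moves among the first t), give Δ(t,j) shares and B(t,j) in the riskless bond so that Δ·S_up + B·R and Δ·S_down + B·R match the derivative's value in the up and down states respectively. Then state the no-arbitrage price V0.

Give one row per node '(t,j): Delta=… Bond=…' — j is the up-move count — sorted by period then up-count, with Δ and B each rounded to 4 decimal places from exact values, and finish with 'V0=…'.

(0,0): Delta=0.0189 Bond=-1.4078
V0=0.2589

Risk-neutral probability p* = (R−d)/(u−d) = (1.03−0.87)/(1.47−0.87) = 0.2667.
Payoff layer (t=1): V(1,0)=0.0000, V(1,1)=1.0000
  t=0,j=0: stock 88.0000 → up 129.3600 (V=1.0000), down 76.5600 (V=0.0000). Price 0.2589; hedge Δ=0.0189, bond B=-1.4078.
The time-0 hedge costs 0.2589, which is the no-arbitrage price.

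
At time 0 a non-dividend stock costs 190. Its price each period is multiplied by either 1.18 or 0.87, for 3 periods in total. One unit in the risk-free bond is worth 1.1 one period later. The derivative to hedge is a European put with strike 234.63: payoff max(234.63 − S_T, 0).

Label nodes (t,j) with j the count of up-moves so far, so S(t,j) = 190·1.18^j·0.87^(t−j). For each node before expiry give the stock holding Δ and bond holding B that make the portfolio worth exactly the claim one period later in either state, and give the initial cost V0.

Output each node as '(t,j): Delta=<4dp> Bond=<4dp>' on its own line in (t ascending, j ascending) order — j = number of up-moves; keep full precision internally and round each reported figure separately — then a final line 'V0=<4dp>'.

(0,0): Delta=-0.4010 Bond=86.2750
(1,0): Delta=-1.0000 Bond=193.9091
(1,1): Delta=-0.2474 Bond=60.4654
(2,0): Delta=-1.0000 Bond=213.3000
(2,1): Delta=-1.0000 Bond=213.3000
(2,2): Delta=-0.0545 Bond=15.4552
V0=10.0757

Since d<R<u, set p* = (R−d)/(u−d) = 0.7419; price each node as the discounted p*-expectation of its children.
Terminal payoffs: V(3,0)=109.5144, V(3,1)=64.9330, V(3,2)=4.4663, V(3,3)=0.0000
Node (2,0) S=143.8110: V=(p*·64.9330+(1−p*)·109.5144)/1.1=69.4890; Δ=(64.9330−109.5144)/(169.6970−125.1156)=-1.0000; B=V−Δ·S=213.3000
Node (2,1) S=195.0540: V=(p*·4.4663+(1−p*)·64.9330)/1.1=18.2460; Δ=(4.4663−64.9330)/(230.1637−169.6970)=-1.0000; B=V−Δ·S=213.3000
Node (2,2) S=264.5560: V=(p*·0.0000+(1−p*)·4.4663)/1.1=1.0478; Δ=(0.0000−4.4663)/(312.1761−230.1637)=-0.0545; B=V−Δ·S=15.4552
Node (1,0) S=165.3000: V=(p*·18.2460+(1−p*)·69.4890)/1.1=28.6091; Δ=(18.2460−69.4890)/(195.0540−143.8110)=-1.0000; B=V−Δ·S=193.9091
Node (1,1) S=224.2000: V=(p*·1.0478+(1−p*)·18.2460)/1.1=4.9873; Δ=(1.0478−18.2460)/(264.5560−195.0540)=-0.2474; B=V−Δ·S=60.4654
Node (0,0) S=190.0000: V=(p*·4.9873+(1−p*)·28.6091)/1.1=10.0757; Δ=(4.9873−28.6091)/(224.2000−165.3000)=-0.4010; B=V−Δ·S=86.2750
The time-0 hedge costs 10.0757, which is the no-arbitrage price.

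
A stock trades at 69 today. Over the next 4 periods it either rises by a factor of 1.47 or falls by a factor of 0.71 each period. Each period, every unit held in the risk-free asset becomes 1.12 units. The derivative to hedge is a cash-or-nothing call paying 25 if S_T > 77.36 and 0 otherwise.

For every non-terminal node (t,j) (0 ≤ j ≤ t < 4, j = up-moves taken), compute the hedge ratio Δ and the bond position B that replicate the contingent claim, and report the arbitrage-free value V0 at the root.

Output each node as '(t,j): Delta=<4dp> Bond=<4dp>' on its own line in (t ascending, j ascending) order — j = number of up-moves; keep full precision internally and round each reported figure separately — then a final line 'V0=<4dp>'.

(0,0): Delta=0.1364 Bond=-3.4735
(1,0): Delta=0.1558 Bond=-4.8381
(1,1): Delta=0.1285 Bond=-3.0813
(2,0): Delta=0.0000 Bond=0.0000
(2,1): Delta=0.2200 Bond=-10.0443
(2,2): Delta=0.0907 Bond=2.1772
(3,0): Delta=0.0000 Bond=0.0000
(3,1): Delta=0.0000 Bond=0.0000
(3,2): Delta=0.3107 Bond=-20.8529
(3,3): Delta=0.0000 Bond=22.3214
V0=5.9408

Risk-neutral probability p* = (R−d)/(u−d) = (1.12−0.71)/(1.47−0.71) = 0.5395.
Payoff layer (t=4): V(4,0)=0.0000, V(4,1)=0.0000, V(4,2)=0.0000, V(4,3)=25.0000, V(4,4)=25.0000
(3,0): S=24.6959. Δ = (V_up−V_dn)/(S_up−S_dn) = (0.0000−0.0000)/(36.3029−17.5341) = 0.0000. V = [p*·0.0000 + (1−p*)·0.0000]/1.12 = 0.0000. B = V − Δ·S = 0.0000.
(3,1): S=51.1309. Δ = (V_up−V_dn)/(S_up−S_dn) = (0.0000−0.0000)/(75.1624−36.3029) = 0.0000. V = [p*·0.0000 + (1−p*)·0.0000]/1.12 = 0.0000. B = V − Δ·S = 0.0000.
(3,2): S=105.8625. Δ = (V_up−V_dn)/(S_up−S_dn) = (25.0000−0.0000)/(155.6179−75.1624) = 0.3107. V = [p*·25.0000 + (1−p*)·0.0000]/1.12 = 12.0418. B = V − Δ·S = -20.8529.
(3,3): S=219.1801. Δ = (V_up−V_dn)/(S_up−S_dn) = (25.0000−25.0000)/(322.1947−155.6179) = 0.0000. V = [p*·25.0000 + (1−p*)·25.0000]/1.12 = 22.3214. B = V − Δ·S = 22.3214.
(2,0): S=34.7829. Δ = (V_up−V_dn)/(S_up−S_dn) = (0.0000−0.0000)/(51.1309−24.6959) = 0.0000. V = [p*·0.0000 + (1−p*)·0.0000]/1.12 = 0.0000. B = V − Δ·S = 0.0000.
(2,1): S=72.0153. Δ = (V_up−V_dn)/(S_up−S_dn) = (12.0418−0.0000)/(105.8625−51.1309) = 0.2200. V = [p*·12.0418 + (1−p*)·0.0000]/1.12 = 5.8002. B = V − Δ·S = -10.0443.
(2,2): S=149.1021. Δ = (V_up−V_dn)/(S_up−S_dn) = (22.3214−12.0418)/(219.1801−105.8625) = 0.0907. V = [p*·22.3214 + (1−p*)·12.0418]/1.12 = 15.7030. B = V − Δ·S = 2.1772.
(1,0): S=48.9900. Δ = (V_up−V_dn)/(S_up−S_dn) = (5.8002−0.0000)/(72.0153−34.7829) = 0.1558. V = [p*·5.8002 + (1−p*)·0.0000]/1.12 = 2.7938. B = V − Δ·S = -4.8381.
(1,1): S=101.4300. Δ = (V_up−V_dn)/(S_up−S_dn) = (15.7030−5.8002)/(149.1021−72.0153) = 0.1285. V = [p*·15.7030 + (1−p*)·5.8002]/1.12 = 9.9487. B = V − Δ·S = -3.0813.
(0,0): S=69.0000. Δ = (V_up−V_dn)/(S_up−S_dn) = (9.9487−2.7938)/(101.4300−48.9900) = 0.1364. V = [p*·9.9487 + (1−p*)·2.7938]/1.12 = 5.9408. B = V − Δ·S = -3.4735.
Each (Δ,B) replicates both successor values, so the strategy is self-financing and V0 is arbitrage-free.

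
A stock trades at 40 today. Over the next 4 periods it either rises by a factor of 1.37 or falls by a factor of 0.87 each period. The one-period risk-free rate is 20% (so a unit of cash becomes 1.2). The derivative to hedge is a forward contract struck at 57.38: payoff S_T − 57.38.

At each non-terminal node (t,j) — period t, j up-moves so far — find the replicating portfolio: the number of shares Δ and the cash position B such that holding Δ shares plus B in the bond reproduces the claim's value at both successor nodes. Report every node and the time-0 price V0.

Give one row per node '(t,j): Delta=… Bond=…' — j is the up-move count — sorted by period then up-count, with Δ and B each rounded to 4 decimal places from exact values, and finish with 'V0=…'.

(0,0): Delta=1.0000 Bond=-27.6717
(1,0): Delta=1.0000 Bond=-33.2060
(1,1): Delta=1.0000 Bond=-33.2060
(2,0): Delta=1.0000 Bond=-39.8472
(2,1): Delta=1.0000 Bond=-39.8472
(2,2): Delta=1.0000 Bond=-39.8472
(3,0): Delta=1.0000 Bond=-47.8167
(3,1): Delta=1.0000 Bond=-47.8167
(3,2): Delta=1.0000 Bond=-47.8167
(3,3): Delta=1.0000 Bond=-47.8167
V0=12.3283

Under the risk-neutral measure, an up-move has probability p* = (R−d)/(u−d) = 0.6600 and values discount at R = 1.2.
Terminal values V(4,·): V(4,0)=-34.4641, V(4,1)=-21.2940, V(4,2)=-0.5550, V(4,3)=32.1031, V(4,4)=83.5301
  t=3,j=0: stock 26.3401 → up 36.0860 (V=-21.2940), down 22.9159 (V=-34.4641). Price -21.4765; hedge Δ=1.0000, bond B=-47.8167.
  t=3,j=1: stock 41.4781 → up 56.8250 (V=-0.5550), down 36.0860 (V=-21.2940). Price -6.3385; hedge Δ=1.0000, bond B=-47.8167.
  t=3,j=2: stock 65.3161 → up 89.4831 (V=32.1031), down 56.8250 (V=-0.5550). Price 17.4995; hedge Δ=1.0000, bond B=-47.8167.
  t=3,j=3: stock 102.8541 → up 140.9101 (V=83.5301), down 89.4831 (V=32.1031). Price 55.0375; hedge Δ=1.0000, bond B=-47.8167.
  t=2,j=0: stock 30.2760 → up 41.4781 (V=-6.3385), down 26.3401 (V=-21.4765). Price -9.5712; hedge Δ=1.0000, bond B=-39.8472.
  t=2,j=1: stock 47.6760 → up 65.3161 (V=17.4995), down 41.4781 (V=-6.3385). Price 7.8288; hedge Δ=1.0000, bond B=-39.8472.
  t=2,j=2: stock 75.0760 → up 102.8541 (V=55.0375), down 65.3161 (V=17.4995). Price 35.2288; hedge Δ=1.0000, bond B=-39.8472.
  t=1,j=0: stock 34.8000 → up 47.6760 (V=7.8288), down 30.2760 (V=-9.5712). Price 1.5940; hedge Δ=1.0000, bond B=-33.2060.
  t=1,j=1: stock 54.8000 → up 75.0760 (V=35.2288), down 47.6760 (V=7.8288). Price 21.5940; hedge Δ=1.0000, bond B=-33.2060.
  t=0,j=0: stock 40.0000 → up 54.8000 (V=21.5940), down 34.8000 (V=1.5940). Price 12.3283; hedge Δ=1.0000, bond B=-27.6717.
Check: Δ(0,0)·S0 + B(0,0) = 12.3283 = V0.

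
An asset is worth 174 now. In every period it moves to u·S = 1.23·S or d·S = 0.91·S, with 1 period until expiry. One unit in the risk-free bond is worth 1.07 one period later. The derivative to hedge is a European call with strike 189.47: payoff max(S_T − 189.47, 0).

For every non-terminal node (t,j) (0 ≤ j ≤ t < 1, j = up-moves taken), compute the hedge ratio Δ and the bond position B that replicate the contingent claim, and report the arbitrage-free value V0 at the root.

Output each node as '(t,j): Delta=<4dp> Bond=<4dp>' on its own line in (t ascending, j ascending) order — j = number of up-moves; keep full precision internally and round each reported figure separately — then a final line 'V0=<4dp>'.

Risk-neutral probability p* = (R−d)/(u−d) = (1.07−0.91)/(1.23−0.91) = 0.5000.
Terminal payoffs: V(1,0)=0.0000, V(1,1)=24.5500
(0,0): S=174.0000. Δ = (V_up−V_dn)/(S_up−S_dn) = (24.5500−0.0000)/(214.0200−158.3400) = 0.4409. V = [p*·24.5500 + (1−p*)·0.0000]/1.07 = 11.4720. B = V − Δ·S = -65.2468.
Self-financing check: at every node Δ·S+B equals the discounted successor values.

(0,0): Delta=0.4409 Bond=-65.2468
V0=11.4720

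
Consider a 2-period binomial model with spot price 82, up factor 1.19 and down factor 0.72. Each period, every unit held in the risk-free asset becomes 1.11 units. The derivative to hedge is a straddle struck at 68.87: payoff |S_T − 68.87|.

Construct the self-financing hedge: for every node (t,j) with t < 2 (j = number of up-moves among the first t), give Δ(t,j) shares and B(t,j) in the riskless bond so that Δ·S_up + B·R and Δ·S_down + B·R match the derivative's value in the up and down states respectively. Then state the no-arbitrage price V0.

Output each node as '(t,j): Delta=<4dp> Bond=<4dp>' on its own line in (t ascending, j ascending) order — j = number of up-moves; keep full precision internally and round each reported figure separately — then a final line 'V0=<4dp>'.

No-arbitrage ⇒ martingale measure with p* = (R−d)/(u−d) = 0.8298.
Payoff layer (t=2): V(2,0)=26.3612, V(2,1)=1.3876, V(2,2)=47.2502
(1,0): S=59.0400. Δ = (V_up−V_dn)/(S_up−S_dn) = (1.3876−26.3612)/(70.2576−42.5088) = -0.9000. V = [p*·1.3876 + (1−p*)·26.3612]/1.11 = 5.0797. B = V − Δ·S = 58.2150.
(1,1): S=97.5800. Δ = (V_up−V_dn)/(S_up−S_dn) = (47.2502−1.3876)/(116.1202−70.2576) = 1.0000. V = [p*·47.2502 + (1−p*)·1.3876]/1.11 = 35.5350. B = V − Δ·S = -62.0450.
(0,0): S=82.0000. Δ = (V_up−V_dn)/(S_up−S_dn) = (35.5350−5.0797)/(97.5800−59.0400) = 0.7902. V = [p*·35.5350 + (1−p*)·5.0797]/1.11 = 27.3433. B = V − Δ·S = -37.4552.
Self-financing check: at every node Δ·S+B equals the discounted successor values.

(0,0): Delta=0.7902 Bond=-37.4552
(1,0): Delta=-0.9000 Bond=58.2150
(1,1): Delta=1.0000 Bond=-62.0450
V0=27.3433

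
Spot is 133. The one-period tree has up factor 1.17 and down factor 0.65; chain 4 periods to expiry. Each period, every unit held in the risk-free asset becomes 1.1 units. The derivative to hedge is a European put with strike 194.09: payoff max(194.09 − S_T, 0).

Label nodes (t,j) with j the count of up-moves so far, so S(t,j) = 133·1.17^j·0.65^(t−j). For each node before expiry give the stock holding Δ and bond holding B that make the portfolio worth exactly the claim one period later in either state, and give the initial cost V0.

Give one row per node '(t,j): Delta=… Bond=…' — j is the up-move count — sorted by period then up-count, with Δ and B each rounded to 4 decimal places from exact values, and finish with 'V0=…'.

(0,0): Delta=-0.6118 Bond=102.0584
(1,0): Delta=-1.0000 Bond=145.8227
(1,1): Delta=-0.5783 Bond=107.0440
(2,0): Delta=-1.0000 Bond=160.4050
(2,1): Delta=-1.0000 Bond=160.4050
(2,2): Delta=-0.5418 Bond=111.1129
(3,0): Delta=-1.0000 Bond=176.4455
(3,1): Delta=-1.0000 Bond=176.4455
(3,2): Delta=-1.0000 Bond=176.4455
(3,3): Delta=-0.5022 Bond=113.7898
V0=20.6868

No-arbitrage ⇒ martingale measure with p* = (R−d)/(u−d) = 0.8654.
Terminal values V(4,·): V(4,0)=170.3487, V(4,1)=151.3556, V(4,2)=117.1681, V(4,3)=55.6306, V(4,4)=0.0000
Node (3,0) S=36.5251: V=(p*·151.3556+(1−p*)·170.3487)/1.1=139.9203; Δ=(151.3556−170.3487)/(42.7344−23.7413)=-1.0000; B=V−Δ·S=176.4455
Node (3,1) S=65.7452: V=(p*·117.1681+(1−p*)·151.3556)/1.1=110.7002; Δ=(117.1681−151.3556)/(76.9219−42.7344)=-1.0000; B=V−Δ·S=176.4455
Node (3,2) S=118.3414: V=(p*·55.6306+(1−p*)·117.1681)/1.1=58.1040; Δ=(55.6306−117.1681)/(138.4594−76.9219)=-1.0000; B=V−Δ·S=176.4455
Node (3,3) S=213.0145: V=(p*·0.0000+(1−p*)·55.6306)/1.1=6.8079; Δ=(0.0000−55.6306)/(249.2270−138.4594)=-0.5022; B=V−Δ·S=113.7898
Node (2,0) S=56.1925: V=(p*·110.7002+(1−p*)·139.9203)/1.1=104.2125; Δ=(110.7002−139.9203)/(65.7452−36.5251)=-1.0000; B=V−Δ·S=160.4050
Node (2,1) S=101.1465: V=(p*·58.1040+(1−p*)·110.7002)/1.1=59.2585; Δ=(58.1040−110.7002)/(118.3414−65.7452)=-1.0000; B=V−Δ·S=160.4050
Node (2,2) S=182.0637: V=(p*·6.8079+(1−p*)·58.1040)/1.1=12.4665; Δ=(6.8079−58.1040)/(213.0145−118.3414)=-0.5418; B=V−Δ·S=111.1129
Node (1,0) S=86.4500: V=(p*·59.2585+(1−p*)·104.2125)/1.1=59.3727; Δ=(59.2585−104.2125)/(101.1465−56.1925)=-1.0000; B=V−Δ·S=145.8227
Node (1,1) S=155.6100: V=(p*·12.4665+(1−p*)·59.2585)/1.1=17.0595; Δ=(12.4665−59.2585)/(182.0637−101.1465)=-0.5783; B=V−Δ·S=107.0440
Node (0,0) S=133.0000: V=(p*·17.0595+(1−p*)·59.3727)/1.1=20.6868; Δ=(17.0595−59.3727)/(155.6100−86.4500)=-0.6118; B=V−Δ·S=102.0584
Self-financing check: at every node Δ·S+B equals the discounted successor values.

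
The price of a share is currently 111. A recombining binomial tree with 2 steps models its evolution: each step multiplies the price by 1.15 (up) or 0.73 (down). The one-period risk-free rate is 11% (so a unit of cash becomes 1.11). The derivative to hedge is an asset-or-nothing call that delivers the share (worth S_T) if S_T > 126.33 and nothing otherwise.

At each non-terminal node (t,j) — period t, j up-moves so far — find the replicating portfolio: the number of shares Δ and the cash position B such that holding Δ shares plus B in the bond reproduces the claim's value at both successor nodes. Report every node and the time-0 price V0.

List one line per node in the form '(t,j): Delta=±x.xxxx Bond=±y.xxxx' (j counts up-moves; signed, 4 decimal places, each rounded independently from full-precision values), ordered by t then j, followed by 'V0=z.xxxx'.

(0,0): Delta=2.5666 Bond=-187.3616
(1,0): Delta=0.0000 Bond=0.0000
(1,1): Delta=2.7381 Bond=-229.8631
V0=97.5307

Under the risk-neutral measure, an up-move has probability p* = (R−d)/(u−d) = 0.9048 and values discount at R = 1.11.
At expiry t=2: V(2,0)=0.0000, V(2,1)=0.0000, V(2,2)=146.7975
(1,0): S=81.0300. Δ = (V_up−V_dn)/(S_up−S_dn) = (0.0000−0.0000)/(93.1845−59.1519) = 0.0000. V = [p*·0.0000 + (1−p*)·0.0000]/1.11 = 0.0000. B = V − Δ·S = 0.0000.
(1,1): S=127.6500. Δ = (V_up−V_dn)/(S_up−S_dn) = (146.7975−0.0000)/(146.7975−93.1845) = 2.7381. V = [p*·146.7975 + (1−p*)·0.0000]/1.11 = 119.6548. B = V − Δ·S = -229.8631.
(0,0): S=111.0000. Δ = (V_up−V_dn)/(S_up−S_dn) = (119.6548−0.0000)/(127.6500−81.0300) = 2.5666. V = [p*·119.6548 + (1−p*)·0.0000]/1.11 = 97.5307. B = V − Δ·S = -187.3616.
Self-financing check: at every node Δ·S+B equals the discounted successor values.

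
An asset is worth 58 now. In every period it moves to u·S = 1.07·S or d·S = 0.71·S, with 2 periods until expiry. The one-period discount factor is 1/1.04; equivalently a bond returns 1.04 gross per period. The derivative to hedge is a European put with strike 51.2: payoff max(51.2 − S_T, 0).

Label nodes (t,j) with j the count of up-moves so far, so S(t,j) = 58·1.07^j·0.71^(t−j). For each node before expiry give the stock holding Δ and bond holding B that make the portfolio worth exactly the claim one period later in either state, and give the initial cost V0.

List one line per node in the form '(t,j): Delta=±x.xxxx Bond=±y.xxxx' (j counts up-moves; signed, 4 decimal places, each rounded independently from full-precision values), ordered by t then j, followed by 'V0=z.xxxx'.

The replicating-portfolio and risk-neutral prices coincide; use p* = (1.04−0.71)/(1.07−0.71) = 0.9167 for the latter.
Payoff layer (t=2): V(2,0)=21.9622, V(2,1)=7.1374, V(2,2)=0.0000
  t=1,j=0: stock 41.1800 → up 44.0626 (V=7.1374), down 29.2378 (V=21.9622). Price 8.0508; hedge Δ=-1.0000, bond B=49.2308.
  t=1,j=1: stock 62.0600 → up 66.4042 (V=0.0000), down 44.0626 (V=7.1374). Price 0.5719; hedge Δ=-0.3195, bond B=20.3980.
  t=0,j=0: stock 58.0000 → up 62.0600 (V=0.5719), down 41.1800 (V=8.0508). Price 1.1492; hedge Δ=-0.3582, bond B=21.9238.
The time-0 hedge costs 1.1492, which is the no-arbitrage price.

(0,0): Delta=-0.3582 Bond=21.9238
(1,0): Delta=-1.0000 Bond=49.2308
(1,1): Delta=-0.3195 Bond=20.3980
V0=1.1492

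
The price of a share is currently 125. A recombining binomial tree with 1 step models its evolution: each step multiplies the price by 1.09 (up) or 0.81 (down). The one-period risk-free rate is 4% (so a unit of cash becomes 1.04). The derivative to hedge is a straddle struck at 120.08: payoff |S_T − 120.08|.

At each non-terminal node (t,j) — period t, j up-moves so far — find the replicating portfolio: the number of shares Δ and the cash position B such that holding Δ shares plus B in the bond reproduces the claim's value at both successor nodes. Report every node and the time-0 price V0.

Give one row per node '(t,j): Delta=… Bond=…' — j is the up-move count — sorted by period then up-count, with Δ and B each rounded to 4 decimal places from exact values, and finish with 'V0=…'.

Risk-neutral probability p* = (R−d)/(u−d) = (1.04−0.81)/(1.09−0.81) = 0.8214.
At expiry t=1: V(1,0)=18.8300, V(1,1)=16.1700
Node (0,0) S=125.0000: V=(p*·16.1700+(1−p*)·18.8300)/1.04=16.0048; Δ=(16.1700−18.8300)/(136.2500−101.2500)=-0.0760; B=V−Δ·S=25.5048
Check: Δ(0,0)·S0 + B(0,0) = 16.0048 = V0.

(0,0): Delta=-0.0760 Bond=25.5048
V0=16.0048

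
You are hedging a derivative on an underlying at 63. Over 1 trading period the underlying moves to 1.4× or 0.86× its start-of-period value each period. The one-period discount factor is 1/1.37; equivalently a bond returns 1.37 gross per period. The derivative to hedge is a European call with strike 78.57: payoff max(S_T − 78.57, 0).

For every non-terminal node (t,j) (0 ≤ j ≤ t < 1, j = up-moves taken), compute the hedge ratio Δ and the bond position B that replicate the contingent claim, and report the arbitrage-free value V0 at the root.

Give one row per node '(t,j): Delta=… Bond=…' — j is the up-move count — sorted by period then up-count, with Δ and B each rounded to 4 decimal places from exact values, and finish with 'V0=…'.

The replicating-portfolio and risk-neutral prices coincide; use p* = (1.37−0.86)/(1.4−0.86) = 0.9444 for the latter.
Terminal values V(1,·): V(1,0)=0.0000, V(1,1)=9.6300
(0,0): S=63.0000. Δ = (V_up−V_dn)/(S_up−S_dn) = (9.6300−0.0000)/(88.2000−54.1800) = 0.2831. V = [p*·9.6300 + (1−p*)·0.0000]/1.37 = 6.6387. B = V − Δ·S = -11.1946.
Self-financing check: at every node Δ·S+B equals the discounted successor values.

(0,0): Delta=0.2831 Bond=-11.1946
V0=6.6387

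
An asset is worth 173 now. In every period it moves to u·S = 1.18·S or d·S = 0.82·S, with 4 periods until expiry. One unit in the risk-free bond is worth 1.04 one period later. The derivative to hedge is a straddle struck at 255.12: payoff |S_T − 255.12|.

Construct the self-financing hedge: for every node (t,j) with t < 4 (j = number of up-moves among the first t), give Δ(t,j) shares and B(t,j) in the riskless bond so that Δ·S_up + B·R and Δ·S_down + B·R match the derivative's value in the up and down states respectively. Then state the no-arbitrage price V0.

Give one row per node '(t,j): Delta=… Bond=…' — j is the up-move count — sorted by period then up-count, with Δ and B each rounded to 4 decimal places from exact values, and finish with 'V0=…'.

(0,0): Delta=-0.4769 Bond=146.7230
(1,0): Delta=-1.0000 Bond=226.8008
(1,1): Delta=-0.2456 Bond=105.3681
(2,0): Delta=-1.0000 Bond=235.8728
(2,1): Delta=-1.0000 Bond=235.8728
(2,2): Delta=0.0881 Bond=29.2166
(3,0): Delta=-1.0000 Bond=245.3077
(3,1): Delta=-1.0000 Bond=245.3077
(3,2): Delta=-1.0000 Bond=245.3077
(3,3): Delta=0.5692 Bond=-106.3836
V0=64.2216

The replicating-portfolio and risk-neutral prices coincide; use p* = (1.04−0.82)/(1.18−0.82) = 0.6111 for the latter.
Terminal payoffs: V(4,0)=176.9029, V(4,1)=142.5637, V(4,2)=93.1488, V(4,3)=22.0395, V(4,4)=80.2886
Node (3,0) S=95.3867: V=(p*·142.5637+(1−p*)·176.9029)/1.04=149.9210; Δ=(142.5637−176.9029)/(112.5563−78.2171)=-1.0000; B=V−Δ·S=245.3077
Node (3,1) S=137.2637: V=(p*·93.1488+(1−p*)·142.5637)/1.04=108.0440; Δ=(93.1488−142.5637)/(161.9712−112.5563)=-1.0000; B=V−Δ·S=245.3077
Node (3,2) S=197.5259: V=(p*·22.0395+(1−p*)·93.1488)/1.04=47.7818; Δ=(22.0395−93.1488)/(233.0805−161.9712)=-1.0000; B=V−Δ·S=245.3077
Node (3,3) S=284.2445: V=(p*·80.2886+(1−p*)·22.0395)/1.04=55.4194; Δ=(80.2886−22.0395)/(335.4086−233.0805)=0.5692; B=V−Δ·S=-106.3836
Node (2,0) S=116.3252: V=(p*·108.0440+(1−p*)·149.9210)/1.04=119.5476; Δ=(108.0440−149.9210)/(137.2637−95.3867)=-1.0000; B=V−Δ·S=235.8728
Node (2,1) S=167.3948: V=(p*·47.7818+(1−p*)·108.0440)/1.04=68.4780; Δ=(47.7818−108.0440)/(197.5259−137.2637)=-1.0000; B=V−Δ·S=235.8728
Node (2,2) S=240.8852: V=(p*·55.4194+(1−p*)·47.7818)/1.04=50.4319; Δ=(55.4194−47.7818)/(284.2445−197.5259)=0.0881; B=V−Δ·S=29.2166
Node (1,0) S=141.8600: V=(p*·68.4780+(1−p*)·119.5476)/1.04=84.9408; Δ=(68.4780−119.5476)/(167.3948−116.3252)=-1.0000; B=V−Δ·S=226.8008
Node (1,1) S=204.1400: V=(p*·50.4319+(1−p*)·68.4780)/1.04=55.2402; Δ=(50.4319−68.4780)/(240.8852−167.3948)=-0.2456; B=V−Δ·S=105.3681
Node (0,0) S=173.0000: V=(p*·55.2402+(1−p*)·84.9408)/1.04=64.2216; Δ=(55.2402−84.9408)/(204.1400−141.8600)=-0.4769; B=V−Δ·S=146.7230
Root portfolio cost Δ·173+B reproduces V0=64.2216.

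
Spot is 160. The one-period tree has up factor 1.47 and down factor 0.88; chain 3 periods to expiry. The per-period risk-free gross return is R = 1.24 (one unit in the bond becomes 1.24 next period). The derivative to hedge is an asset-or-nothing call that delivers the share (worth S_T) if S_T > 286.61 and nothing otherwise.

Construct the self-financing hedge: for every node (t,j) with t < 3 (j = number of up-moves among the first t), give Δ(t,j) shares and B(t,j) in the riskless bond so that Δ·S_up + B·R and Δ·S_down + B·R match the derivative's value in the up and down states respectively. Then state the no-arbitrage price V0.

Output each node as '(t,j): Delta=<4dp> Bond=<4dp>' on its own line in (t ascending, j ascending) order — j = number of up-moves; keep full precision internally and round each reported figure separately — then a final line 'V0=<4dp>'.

Risk-neutral probability p* = (R−d)/(u−d) = (1.24−0.88)/(1.47−0.88) = 0.6102.
Terminal values V(3,·): V(3,0)=0.0000, V(3,1)=0.0000, V(3,2)=304.2547, V(3,3)=508.2437
  t=2,j=0: stock 123.9040 → up 182.1389 (V=0.0000), down 109.0355 (V=0.0000). Price 0.0000; hedge Δ=0.0000, bond B=0.0000.
  t=2,j=1: stock 206.9760 → up 304.2547 (V=304.2547), down 182.1389 (V=0.0000). Price 149.7153; hedge Δ=2.4915, bond B=-365.9707.
  t=2,j=2: stock 345.7440 → up 508.2437 (V=508.2437), down 304.2547 (V=304.2547). Price 345.7440; hedge Δ=1.0000, bond B=0.0000.
  t=1,j=0: stock 140.8000 → up 206.9760 (V=149.7153), down 123.9040 (V=0.0000). Price 73.6707; hedge Δ=1.8022, bond B=-180.0840.
  t=1,j=1: stock 235.2000 → up 345.7440 (V=345.7440), down 206.9760 (V=149.7153). Price 217.1984; hedge Δ=1.4126, bond B=-115.0537.
  t=0,j=0: stock 160.0000 → up 235.2000 (V=217.1984), down 140.8000 (V=73.6707). Price 130.0379; hedge Δ=1.5204, bond B=-113.2294.
Check: Δ(0,0)·S0 + B(0,0) = 130.0379 = V0.

(0,0): Delta=1.5204 Bond=-113.2294
(1,0): Delta=1.8022 Bond=-180.0840
(1,1): Delta=1.4126 Bond=-115.0537
(2,0): Delta=0.0000 Bond=0.0000
(2,1): Delta=2.4915 Bond=-365.9707
(2,2): Delta=1.0000 Bond=0.0000
V0=130.0379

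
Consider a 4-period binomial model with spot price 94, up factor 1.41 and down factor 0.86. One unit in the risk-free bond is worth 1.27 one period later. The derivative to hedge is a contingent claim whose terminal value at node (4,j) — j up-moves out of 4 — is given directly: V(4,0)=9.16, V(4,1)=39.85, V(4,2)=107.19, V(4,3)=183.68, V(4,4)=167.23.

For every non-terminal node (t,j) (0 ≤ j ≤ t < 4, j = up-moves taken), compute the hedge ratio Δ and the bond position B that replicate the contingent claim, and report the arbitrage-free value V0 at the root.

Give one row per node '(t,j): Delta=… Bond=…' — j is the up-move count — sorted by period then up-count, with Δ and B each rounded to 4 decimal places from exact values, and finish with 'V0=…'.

(0,0): Delta=0.3391 Bond=27.4286
(1,0): Delta=0.9768 Bond=-16.7206
(1,1): Delta=0.2063 Bond=52.4385
(2,0): Delta=1.1946 Bond=-36.3755
(2,1): Delta=0.9315 Bond=-16.0653
(2,2): Delta=0.0552 Bond=94.8230
(3,0): Delta=0.9333 Bond=-30.5732
(3,1): Delta=1.2490 Bond=-51.5317
(3,2): Delta=0.8653 Bond=-9.7737
(3,3): Delta=-0.1135 Bond=164.8833
V0=59.3015

No-arbitrage ⇒ martingale measure with p* = (R−d)/(u−d) = 0.7455.
At expiry t=4: V(4,0)=9.1600, V(4,1)=39.8500, V(4,2)=107.1900, V(4,3)=183.6800, V(4,4)=167.2300
  t=3,j=0: stock 59.7893 → up 84.3029 (V=39.8500), down 51.4188 (V=9.1600). Price 25.2268; hedge Δ=0.9333, bond B=-30.5732.
  t=3,j=1: stock 98.0266 → up 138.2175 (V=107.1900), down 84.3029 (V=39.8500). Price 70.9047; hedge Δ=1.2490, bond B=-51.5317.
  t=3,j=2: stock 160.7180 → up 226.6124 (V=183.6800), down 138.2175 (V=107.1900). Price 129.2991; hedge Δ=0.8653, bond B=-9.7737.
  t=3,j=3: stock 263.5028 → up 371.5389 (V=167.2300), down 226.6124 (V=183.6800). Price 134.9742; hedge Δ=-0.1135, bond B=164.8833.
  t=2,j=0: stock 69.5224 → up 98.0266 (V=70.9047), down 59.7893 (V=25.2268). Price 46.6752; hedge Δ=1.1946, bond B=-36.3755.
  t=2,j=1: stock 113.9844 → up 160.7180 (V=129.2991), down 98.0266 (V=70.9047). Price 90.1063; hedge Δ=0.9315, bond B=-16.0653.
  t=2,j=2: stock 186.8814 → up 263.5028 (V=134.9742), down 160.7180 (V=129.2991). Price 105.1415; hedge Δ=0.0552, bond B=94.8230.
  t=1,j=0: stock 80.8400 → up 113.9844 (V=90.1063), down 69.5224 (V=46.6752). Price 62.2450; hedge Δ=0.9768, bond B=-16.7206.
  t=1,j=1: stock 132.5400 → up 186.8814 (V=105.1415), down 113.9844 (V=90.1063). Price 79.7751; hedge Δ=0.2063, bond B=52.4385.
  t=0,j=0: stock 94.0000 → up 132.5400 (V=79.7751), down 80.8400 (V=62.2450). Price 59.3015; hedge Δ=0.3391, bond B=27.4286.
The time-0 hedge costs 59.3015, which is the no-arbitrage price.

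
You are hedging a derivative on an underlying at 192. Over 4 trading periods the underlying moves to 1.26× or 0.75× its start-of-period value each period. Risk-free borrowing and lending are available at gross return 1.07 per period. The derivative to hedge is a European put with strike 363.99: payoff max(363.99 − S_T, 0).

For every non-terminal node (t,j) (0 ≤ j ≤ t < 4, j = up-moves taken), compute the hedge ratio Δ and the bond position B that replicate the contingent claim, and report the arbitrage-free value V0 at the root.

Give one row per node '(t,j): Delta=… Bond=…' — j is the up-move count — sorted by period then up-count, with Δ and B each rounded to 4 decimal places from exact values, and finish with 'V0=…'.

(0,0): Delta=-0.7530 Bond=244.4461
(1,0): Delta=-1.0000 Bond=297.1243
(1,1): Delta=-0.6657 Bond=240.4394
(2,0): Delta=-1.0000 Bond=317.9230
(2,1): Delta=-1.0000 Bond=317.9230
(2,2): Delta=-0.5476 Bond=221.2576
(3,0): Delta=-1.0000 Bond=340.1776
(3,1): Delta=-1.0000 Bond=340.1776
(3,2): Delta=-1.0000 Bond=340.1776
(3,3): Delta=-0.3877 Bond=175.3329
V0=99.8687

Since d<R<u, set p* = (R−d)/(u−d) = 0.6275; price each node as the discounted p*-expectation of its children.
At expiry t=4: V(4,0)=303.2400, V(4,1)=261.9300, V(4,2)=192.5292, V(4,3)=75.9359, V(4,4)=0.0000
  t=3,j=0: stock 81.0000 → up 102.0600 (V=261.9300), down 60.7500 (V=303.2400). Price 259.1776; hedge Δ=-1.0000, bond B=340.1776.
  t=3,j=1: stock 136.0800 → up 171.4608 (V=192.5292), down 102.0600 (V=261.9300). Price 204.0976; hedge Δ=-1.0000, bond B=340.1776.
  t=3,j=2: stock 228.6144 → up 288.0541 (V=75.9359), down 171.4608 (V=192.5292). Price 111.5632; hedge Δ=-1.0000, bond B=340.1776.
  t=3,j=3: stock 384.0722 → up 483.9310 (V=0.0000), down 288.0541 (V=75.9359). Price 26.4391; hedge Δ=-0.3877, bond B=175.3329.
  t=2,j=0: stock 108.0000 → up 136.0800 (V=204.0976), down 81.0000 (V=259.1776). Price 209.9230; hedge Δ=-1.0000, bond B=317.9230.
  t=2,j=1: stock 181.4400 → up 228.6144 (V=111.5632), down 136.0800 (V=204.0976). Price 136.4830; hedge Δ=-1.0000, bond B=317.9230.
  t=2,j=2: stock 304.8192 → up 384.0722 (V=26.4391), down 228.6144 (V=111.5632). Price 54.3476; hedge Δ=-0.5476, bond B=221.2576.
  t=1,j=0: stock 144.0000 → up 181.4400 (V=136.4830), down 108.0000 (V=209.9230). Price 153.1243; hedge Δ=-1.0000, bond B=297.1243.
  t=1,j=1: stock 241.9200 → up 304.8192 (V=54.3476), down 181.4400 (V=136.4830). Price 79.3898; hedge Δ=-0.6657, bond B=240.4394.
  t=0,j=0: stock 192.0000 → up 241.9200 (V=79.3898), down 144.0000 (V=153.1243). Price 99.8687; hedge Δ=-0.7530, bond B=244.4461.
Each (Δ,B) replicates both successor values, so the strategy is self-financing and V0 is arbitrage-free.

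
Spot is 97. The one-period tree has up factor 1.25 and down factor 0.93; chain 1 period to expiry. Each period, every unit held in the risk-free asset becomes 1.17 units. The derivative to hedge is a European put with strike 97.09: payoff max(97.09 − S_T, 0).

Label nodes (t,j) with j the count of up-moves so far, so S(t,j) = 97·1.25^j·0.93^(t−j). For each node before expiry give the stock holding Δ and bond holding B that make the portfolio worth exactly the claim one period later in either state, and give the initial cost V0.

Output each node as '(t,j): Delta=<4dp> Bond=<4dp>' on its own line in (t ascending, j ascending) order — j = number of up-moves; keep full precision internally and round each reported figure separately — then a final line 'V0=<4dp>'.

The replicating-portfolio and risk-neutral prices coincide; use p* = (1.17−0.93)/(1.25−0.93) = 0.7500 for the latter.
Payoff layer (t=1): V(1,0)=6.8800, V(1,1)=0.0000
Node (0,0) S=97.0000: V=(p*·0.0000+(1−p*)·6.8800)/1.17=1.4701; Δ=(0.0000−6.8800)/(121.2500−90.2100)=-0.2216; B=V−Δ·S=22.9701
Check: Δ(0,0)·S0 + B(0,0) = 1.4701 = V0.

(0,0): Delta=-0.2216 Bond=22.9701
V0=1.4701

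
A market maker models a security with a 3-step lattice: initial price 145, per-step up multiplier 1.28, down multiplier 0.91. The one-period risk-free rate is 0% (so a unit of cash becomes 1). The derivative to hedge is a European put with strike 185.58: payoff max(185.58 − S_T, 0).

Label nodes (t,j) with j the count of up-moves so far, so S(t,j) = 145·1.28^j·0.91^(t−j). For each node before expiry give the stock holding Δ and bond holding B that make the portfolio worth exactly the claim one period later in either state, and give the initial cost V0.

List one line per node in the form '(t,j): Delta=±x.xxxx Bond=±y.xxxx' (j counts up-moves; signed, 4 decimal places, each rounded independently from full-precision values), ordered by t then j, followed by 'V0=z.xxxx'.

(0,0): Delta=-0.6930 Bond=146.8866
(1,0): Delta=-0.8475 Bond=167.2695
(1,1): Delta=-0.3514 Bond=83.4730
(2,0): Delta=-1.0000 Bond=185.5800
(2,1): Delta=-0.5102 Bond=110.3036
(2,2): Delta=0.0000 Bond=0.0000
V0=46.3968

Under the risk-neutral measure, an up-move has probability p* = (R−d)/(u−d) = 0.2432 and values discount at R = 1.
At expiry t=3: V(3,0)=76.3122, V(3,1)=31.8846, V(3,2)=0.0000, V(3,3)=0.0000
  t=2,j=0: stock 120.0745 → up 153.6954 (V=31.8846), down 109.2678 (V=76.3122). Price 65.5055; hedge Δ=-1.0000, bond B=185.5800.
  t=2,j=1: stock 168.8960 → up 216.1869 (V=0.0000), down 153.6954 (V=31.8846). Price 24.1289; hedge Δ=-0.5102, bond B=110.3036.
  t=2,j=2: stock 237.5680 → up 304.0870 (V=0.0000), down 216.1869 (V=0.0000). Price 0.0000; hedge Δ=0.0000, bond B=0.0000.
  t=1,j=0: stock 131.9500 → up 168.8960 (V=24.1289), down 120.0745 (V=65.5055). Price 55.4409; hedge Δ=-0.8475, bond B=167.2695.
  t=1,j=1: stock 185.6000 → up 237.5680 (V=0.0000), down 168.8960 (V=24.1289). Price 18.2597; hedge Δ=-0.3514, bond B=83.4730.
  t=0,j=0: stock 145.0000 → up 185.6000 (V=18.2597), down 131.9500 (V=55.4409). Price 46.3968; hedge Δ=-0.6930, bond B=146.8866.
Check: Δ(0,0)·S0 + B(0,0) = 46.3968 = V0.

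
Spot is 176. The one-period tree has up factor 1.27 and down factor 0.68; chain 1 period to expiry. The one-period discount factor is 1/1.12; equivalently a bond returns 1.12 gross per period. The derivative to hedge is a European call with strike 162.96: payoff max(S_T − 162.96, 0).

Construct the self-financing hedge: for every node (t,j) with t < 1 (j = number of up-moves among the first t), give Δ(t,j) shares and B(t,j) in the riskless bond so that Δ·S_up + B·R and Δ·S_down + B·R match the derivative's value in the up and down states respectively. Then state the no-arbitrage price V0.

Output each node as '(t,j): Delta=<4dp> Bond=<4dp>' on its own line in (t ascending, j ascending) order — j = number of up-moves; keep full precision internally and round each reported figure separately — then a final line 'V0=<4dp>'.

Under the risk-neutral measure, an up-move has probability p* = (R−d)/(u−d) = 0.7458 and values discount at R = 1.12.
Payoff layer (t=1): V(1,0)=0.0000, V(1,1)=60.5600
Node (0,0) S=176.0000: V=(p*·60.5600+(1−p*)·0.0000)/1.12=40.3245; Δ=(60.5600−0.0000)/(223.5200−119.6800)=0.5832; B=V−Δ·S=-62.3196
The time-0 hedge costs 40.3245, which is the no-arbitrage price.

(0,0): Delta=0.5832 Bond=-62.3196
V0=40.3245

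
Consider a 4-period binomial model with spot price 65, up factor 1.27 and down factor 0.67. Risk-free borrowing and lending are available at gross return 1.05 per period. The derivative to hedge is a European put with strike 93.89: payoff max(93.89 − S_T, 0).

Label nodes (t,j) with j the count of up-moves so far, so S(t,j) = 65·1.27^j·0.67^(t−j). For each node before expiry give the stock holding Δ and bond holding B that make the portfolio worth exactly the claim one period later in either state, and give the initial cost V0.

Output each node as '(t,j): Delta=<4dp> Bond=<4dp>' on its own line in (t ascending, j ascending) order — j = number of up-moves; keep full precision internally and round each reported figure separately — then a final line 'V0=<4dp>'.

Since d<R<u, set p* = (R−d)/(u−d) = 0.6333; price each node as the discounted p*-expectation of its children.
Payoff layer (t=4): V(4,0)=80.7918, V(4,1)=69.0620, V(4,2)=46.8280, V(4,3)=4.6829, V(4,4)=0.0000
  t=3,j=0: stock 19.5496 → up 24.8280 (V=69.0620), down 13.0982 (V=80.7918). Price 69.8695; hedge Δ=-1.0000, bond B=89.4190.
  t=3,j=1: stock 37.0567 → up 47.0620 (V=46.8280), down 24.8280 (V=69.0620). Price 52.3624; hedge Δ=-1.0000, bond B=89.4190.
  t=3,j=2: stock 70.2418 → up 89.2071 (V=4.6829), down 47.0620 (V=46.8280). Price 19.1773; hedge Δ=-1.0000, bond B=89.4190.
  t=3,j=3: stock 133.1449 → up 169.0940 (V=0.0000), down 89.2071 (V=4.6829). Price 1.6353; hedge Δ=-0.0586, bond B=9.4402.
  t=2,j=0: stock 29.1785 → up 37.0567 (V=52.3624), down 19.5496 (V=69.8695). Price 55.9825; hedge Δ=-1.0000, bond B=85.1610.
  t=2,j=1: stock 55.3085 → up 70.2418 (V=19.1773), down 37.0567 (V=52.3624). Price 29.8525; hedge Δ=-1.0000, bond B=85.1610.
  t=2,j=2: stock 104.8385 → up 133.1449 (V=1.6353), down 70.2418 (V=19.1773). Price 7.6832; hedge Δ=-0.2789, bond B=36.9198.
  t=1,j=0: stock 43.5500 → up 55.3085 (V=29.8525), down 29.1785 (V=55.9825). Price 37.5557; hedge Δ=-1.0000, bond B=81.1057.
  t=1,j=1: stock 82.5500 → up 104.8385 (V=7.6832), down 55.3085 (V=29.8525). Price 15.0590; hedge Δ=-0.4476, bond B=52.0078.
  t=0,j=0: stock 65.0000 → up 82.5500 (V=15.0590), down 43.5500 (V=37.5557). Price 22.1979; hedge Δ=-0.5768, bond B=59.6924.
Check: Δ(0,0)·S0 + B(0,0) = 22.1979 = V0.

(0,0): Delta=-0.5768 Bond=59.6924
(1,0): Delta=-1.0000 Bond=81.1057
(1,1): Delta=-0.4476 Bond=52.0078
(2,0): Delta=-1.0000 Bond=85.1610
(2,1): Delta=-1.0000 Bond=85.1610
(2,2): Delta=-0.2789 Bond=36.9198
(3,0): Delta=-1.0000 Bond=89.4190
(3,1): Delta=-1.0000 Bond=89.4190
(3,2): Delta=-1.0000 Bond=89.4190
(3,3): Delta=-0.0586 Bond=9.4402
V0=22.1979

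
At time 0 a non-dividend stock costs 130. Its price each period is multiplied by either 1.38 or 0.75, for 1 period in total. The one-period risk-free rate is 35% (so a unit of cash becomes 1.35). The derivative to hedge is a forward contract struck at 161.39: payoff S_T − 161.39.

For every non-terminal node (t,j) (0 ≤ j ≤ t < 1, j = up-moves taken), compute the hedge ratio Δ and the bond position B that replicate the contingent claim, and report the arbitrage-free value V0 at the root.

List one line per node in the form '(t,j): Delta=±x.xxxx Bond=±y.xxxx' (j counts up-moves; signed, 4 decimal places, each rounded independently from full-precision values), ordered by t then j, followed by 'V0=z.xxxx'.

(0,0): Delta=1.0000 Bond=-119.5481
V0=10.4519

The replicating-portfolio and risk-neutral prices coincide; use p* = (1.35−0.75)/(1.38−0.75) = 0.9524 for the latter.
Terminal values V(1,·): V(1,0)=-63.8900, V(1,1)=18.0100
Node (0,0) S=130.0000: V=(p*·18.0100+(1−p*)·-63.8900)/1.35=10.4519; Δ=(18.0100−-63.8900)/(179.4000−97.5000)=1.0000; B=V−Δ·S=-119.5481
Self-financing check: at every node Δ·S+B equals the discounted successor values.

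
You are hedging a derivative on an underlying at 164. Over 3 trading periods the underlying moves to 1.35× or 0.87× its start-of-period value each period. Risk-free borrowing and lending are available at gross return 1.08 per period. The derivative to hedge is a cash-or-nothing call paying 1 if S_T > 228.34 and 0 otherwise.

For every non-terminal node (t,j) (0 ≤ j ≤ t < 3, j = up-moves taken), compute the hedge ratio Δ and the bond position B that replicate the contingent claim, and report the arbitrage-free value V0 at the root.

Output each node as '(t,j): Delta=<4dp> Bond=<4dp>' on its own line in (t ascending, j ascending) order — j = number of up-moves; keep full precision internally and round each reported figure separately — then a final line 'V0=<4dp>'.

The replicating-portfolio and risk-neutral prices coincide; use p* = (1.08−0.87)/(1.35−0.87) = 0.4375 for the latter.
At expiry t=3: V(3,0)=0.0000, V(3,1)=0.0000, V(3,2)=1.0000, V(3,3)=1.0000
Node (2,0) S=124.1316: V=(p*·0.0000+(1−p*)·0.0000)/1.08=0.0000; Δ=(0.0000−0.0000)/(167.5777−107.9945)=0.0000; B=V−Δ·S=0.0000
Node (2,1) S=192.6180: V=(p*·1.0000+(1−p*)·0.0000)/1.08=0.4051; Δ=(1.0000−0.0000)/(260.0343−167.5777)=0.0108; B=V−Δ·S=-1.6782
Node (2,2) S=298.8900: V=(p*·1.0000+(1−p*)·1.0000)/1.08=0.9259; Δ=(1.0000−1.0000)/(403.5015−260.0343)=0.0000; B=V−Δ·S=0.9259
Node (1,0) S=142.6800: V=(p*·0.4051+(1−p*)·0.0000)/1.08=0.1641; Δ=(0.4051−0.0000)/(192.6180−124.1316)=0.0059; B=V−Δ·S=-0.6798
Node (1,1) S=221.4000: V=(p*·0.9259+(1−p*)·0.4051)/1.08=0.5861; Δ=(0.9259−0.4051)/(298.8900−192.6180)=0.0049; B=V−Δ·S=-0.4990
Node (0,0) S=164.0000: V=(p*·0.5861+(1−p*)·0.1641)/1.08=0.3229; Δ=(0.5861−0.1641)/(221.4000−142.6800)=0.0054; B=V−Δ·S=-0.5562
Self-financing check: at every node Δ·S+B equals the discounted successor values.

(0,0): Delta=0.0054 Bond=-0.5562
(1,0): Delta=0.0059 Bond=-0.6798
(1,1): Delta=0.0049 Bond=-0.4990
(2,0): Delta=0.0000 Bond=0.0000
(2,1): Delta=0.0108 Bond=-1.6782
(2,2): Delta=0.0000 Bond=0.9259
V0=0.3229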